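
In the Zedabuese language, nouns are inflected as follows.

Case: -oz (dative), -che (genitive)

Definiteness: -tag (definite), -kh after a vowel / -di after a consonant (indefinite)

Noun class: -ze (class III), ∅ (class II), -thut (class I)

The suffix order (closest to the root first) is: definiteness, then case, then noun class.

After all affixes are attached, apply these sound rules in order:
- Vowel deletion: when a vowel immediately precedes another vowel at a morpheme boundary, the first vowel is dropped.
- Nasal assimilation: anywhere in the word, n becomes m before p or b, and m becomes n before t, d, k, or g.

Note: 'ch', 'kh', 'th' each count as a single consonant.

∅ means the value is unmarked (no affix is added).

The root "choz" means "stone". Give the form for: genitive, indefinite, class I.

Attach definiteness indefinite -di (after consonant 'z') → chozdi.
Attach case genitive -che → chozdiche.
Attach noun class class I -thut → chozdichethut.
Vowel deletion: no change.
Nasal assimilation: no change.

chozdichethut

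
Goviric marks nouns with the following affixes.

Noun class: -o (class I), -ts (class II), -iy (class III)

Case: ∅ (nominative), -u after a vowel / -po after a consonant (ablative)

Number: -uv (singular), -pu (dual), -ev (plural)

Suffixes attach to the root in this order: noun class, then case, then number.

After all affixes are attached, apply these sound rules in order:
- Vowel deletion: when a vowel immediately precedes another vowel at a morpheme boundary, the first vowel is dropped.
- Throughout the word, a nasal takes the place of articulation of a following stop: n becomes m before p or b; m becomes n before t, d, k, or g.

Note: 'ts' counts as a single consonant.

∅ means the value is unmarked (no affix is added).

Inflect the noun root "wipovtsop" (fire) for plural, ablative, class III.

Attach noun class class III -iy → wipovtsopiy.
Attach case ablative -po (after consonant 'y') → wipovtsopiypo.
Attach number plural -ev → wipovtsopiypoev.
Apply vowel deletion: wipovtsopiypoev → wipovtsopiypev.
Nasal assimilation: no change.

wipovtsopiypev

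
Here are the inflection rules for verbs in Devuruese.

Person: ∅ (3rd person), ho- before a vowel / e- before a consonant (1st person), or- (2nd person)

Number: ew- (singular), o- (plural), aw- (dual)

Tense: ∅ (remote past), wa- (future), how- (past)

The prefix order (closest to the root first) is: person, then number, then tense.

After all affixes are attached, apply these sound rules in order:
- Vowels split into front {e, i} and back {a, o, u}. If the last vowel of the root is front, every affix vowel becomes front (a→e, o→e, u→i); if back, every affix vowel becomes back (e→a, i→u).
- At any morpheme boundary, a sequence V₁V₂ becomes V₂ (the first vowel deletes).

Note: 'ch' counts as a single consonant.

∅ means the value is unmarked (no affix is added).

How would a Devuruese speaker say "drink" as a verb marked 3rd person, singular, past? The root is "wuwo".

person = 3rd person: zero marking, form stays wuwo.
Attach number singular ew- → ewwuwo.
Attach tense past how- → howewwuwo.
Apply vowel harmony: howewwuwo → howawwuwo.
Vowel deletion: no change.

howawwuwo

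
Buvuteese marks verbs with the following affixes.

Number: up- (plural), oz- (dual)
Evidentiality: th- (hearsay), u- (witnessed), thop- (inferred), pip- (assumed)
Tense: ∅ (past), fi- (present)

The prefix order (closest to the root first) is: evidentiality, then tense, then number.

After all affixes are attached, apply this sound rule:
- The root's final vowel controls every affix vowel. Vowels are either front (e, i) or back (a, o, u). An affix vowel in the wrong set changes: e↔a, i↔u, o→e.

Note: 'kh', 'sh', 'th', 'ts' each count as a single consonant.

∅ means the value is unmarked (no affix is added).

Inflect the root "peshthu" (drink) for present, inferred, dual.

Attach evidentiality inferred thop- → thoppeshthu.
Attach tense present fi- → fithoppeshthu.
Attach number dual oz- → ozfithoppeshthu.
Apply vowel harmony: ozfithoppeshthu → ozfuthoppeshthu.

ozfuthoppeshthu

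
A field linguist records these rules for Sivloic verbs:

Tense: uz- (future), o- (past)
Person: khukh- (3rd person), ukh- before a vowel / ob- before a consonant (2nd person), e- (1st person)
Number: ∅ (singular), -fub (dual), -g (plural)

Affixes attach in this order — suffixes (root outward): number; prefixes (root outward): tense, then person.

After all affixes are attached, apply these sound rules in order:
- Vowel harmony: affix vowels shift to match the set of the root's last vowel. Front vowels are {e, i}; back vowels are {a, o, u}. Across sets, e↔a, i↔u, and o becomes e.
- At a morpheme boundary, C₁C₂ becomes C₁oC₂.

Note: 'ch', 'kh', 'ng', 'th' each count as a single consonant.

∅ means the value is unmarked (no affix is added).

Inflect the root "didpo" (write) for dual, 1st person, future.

Attach tense future uz- → uzdidpo.
Attach person 1st person e- → euzdidpo.
Attach number dual -fub → euzdidpofub.
Apply vowel harmony: euzdidpofub → auzdidpofub.
Apply epenthesis: auzdidpofub → auzodidpofub.

auzodidpofub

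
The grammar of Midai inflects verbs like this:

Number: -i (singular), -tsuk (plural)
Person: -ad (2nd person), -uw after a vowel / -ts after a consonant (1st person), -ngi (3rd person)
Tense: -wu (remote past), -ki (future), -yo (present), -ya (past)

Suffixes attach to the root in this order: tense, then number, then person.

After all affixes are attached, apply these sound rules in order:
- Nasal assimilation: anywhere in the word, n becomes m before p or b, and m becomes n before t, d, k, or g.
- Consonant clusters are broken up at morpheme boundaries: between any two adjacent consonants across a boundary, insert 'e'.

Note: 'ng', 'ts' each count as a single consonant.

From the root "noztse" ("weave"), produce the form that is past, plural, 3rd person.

noztseyatsukengi

Attach tense past -ya → noztseya.
Attach number plural -tsuk → noztseyatsuk.
Attach person 3rd person -ngi → noztseyatsukngi.
Nasal assimilation: no change.
Apply epenthesis: noztseyatsukngi → noztseyatsukengi.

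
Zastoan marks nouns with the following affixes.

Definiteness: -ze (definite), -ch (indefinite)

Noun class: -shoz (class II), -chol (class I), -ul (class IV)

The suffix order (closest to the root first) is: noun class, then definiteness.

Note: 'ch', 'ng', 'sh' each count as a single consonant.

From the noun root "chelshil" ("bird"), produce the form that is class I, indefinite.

chelshilcholch

Attach noun class class I -chol → chelshilchol.
Attach definiteness indefinite -ch → chelshilcholch.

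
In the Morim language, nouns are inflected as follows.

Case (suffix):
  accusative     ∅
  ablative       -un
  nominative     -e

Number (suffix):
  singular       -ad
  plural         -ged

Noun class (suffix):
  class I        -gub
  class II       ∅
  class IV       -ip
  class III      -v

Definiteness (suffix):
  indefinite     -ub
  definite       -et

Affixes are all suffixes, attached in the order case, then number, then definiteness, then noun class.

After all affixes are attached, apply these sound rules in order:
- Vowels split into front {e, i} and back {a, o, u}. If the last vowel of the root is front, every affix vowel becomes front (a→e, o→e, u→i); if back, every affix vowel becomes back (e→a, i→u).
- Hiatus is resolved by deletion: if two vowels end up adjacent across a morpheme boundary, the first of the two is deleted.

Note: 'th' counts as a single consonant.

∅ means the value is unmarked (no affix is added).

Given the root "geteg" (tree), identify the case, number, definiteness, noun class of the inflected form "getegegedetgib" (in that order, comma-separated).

Segment: geteg-e-ged-et-gub.
case: -e → nominative.
number: -ged → plural.
definiteness: -et → definite.
noun class: -gub → class I.

nominative, plural, definite, class I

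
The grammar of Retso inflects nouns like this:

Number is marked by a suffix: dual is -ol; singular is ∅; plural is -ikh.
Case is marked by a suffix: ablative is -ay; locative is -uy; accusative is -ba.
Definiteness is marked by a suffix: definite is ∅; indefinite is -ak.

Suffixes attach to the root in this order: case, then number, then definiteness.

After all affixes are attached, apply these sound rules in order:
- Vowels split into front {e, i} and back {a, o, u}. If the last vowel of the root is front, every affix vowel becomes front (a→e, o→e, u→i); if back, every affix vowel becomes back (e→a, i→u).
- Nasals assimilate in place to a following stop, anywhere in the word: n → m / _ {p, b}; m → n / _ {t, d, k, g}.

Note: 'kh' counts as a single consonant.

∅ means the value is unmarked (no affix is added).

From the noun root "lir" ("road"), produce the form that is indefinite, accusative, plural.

Attach case accusative -ba → lirba.
Attach number plural -ikh → lirbaikh.
Attach definiteness indefinite -ak → lirbaikhak.
Apply vowel harmony: lirbaikhak → lirbeikhek.
Nasal assimilation: no change.

lirbeikhek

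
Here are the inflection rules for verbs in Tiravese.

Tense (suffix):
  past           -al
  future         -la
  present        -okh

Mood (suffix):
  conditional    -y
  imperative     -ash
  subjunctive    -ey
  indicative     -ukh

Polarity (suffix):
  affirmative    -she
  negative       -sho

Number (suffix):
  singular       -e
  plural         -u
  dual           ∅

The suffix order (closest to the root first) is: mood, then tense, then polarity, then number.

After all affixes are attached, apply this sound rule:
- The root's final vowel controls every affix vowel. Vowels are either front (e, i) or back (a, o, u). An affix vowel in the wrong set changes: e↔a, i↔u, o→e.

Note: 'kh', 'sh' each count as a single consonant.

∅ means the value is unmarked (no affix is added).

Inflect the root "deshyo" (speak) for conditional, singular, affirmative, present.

Attach mood conditional -y → deshyoy.
Attach tense present -okh → deshyoyokh.
Attach polarity affirmative -she → deshyoyokhshe.
Attach number singular -e → deshyoyokhshee.
Apply vowel harmony: deshyoyokhshee → deshyoyokhshaa.

deshyoyokhshaa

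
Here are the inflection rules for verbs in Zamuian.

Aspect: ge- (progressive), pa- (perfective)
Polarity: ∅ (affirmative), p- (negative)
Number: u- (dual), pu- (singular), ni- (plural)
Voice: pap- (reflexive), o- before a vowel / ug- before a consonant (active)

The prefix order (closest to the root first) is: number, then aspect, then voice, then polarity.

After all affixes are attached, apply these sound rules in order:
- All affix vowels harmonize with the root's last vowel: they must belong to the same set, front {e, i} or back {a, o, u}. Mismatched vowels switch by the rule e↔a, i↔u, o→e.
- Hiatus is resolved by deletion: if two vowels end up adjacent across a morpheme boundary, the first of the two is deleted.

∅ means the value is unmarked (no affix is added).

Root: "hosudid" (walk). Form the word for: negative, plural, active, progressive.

Attach number plural ni- → nihosudid.
Attach aspect progressive ge- → genihosudid.
Attach voice active ug- (before consonant 'g') → uggenihosudid.
Attach polarity negative p- → puggenihosudid.
Apply vowel harmony: puggenihosudid → piggenihosudid.
Vowel deletion: no change.

piggenihosudid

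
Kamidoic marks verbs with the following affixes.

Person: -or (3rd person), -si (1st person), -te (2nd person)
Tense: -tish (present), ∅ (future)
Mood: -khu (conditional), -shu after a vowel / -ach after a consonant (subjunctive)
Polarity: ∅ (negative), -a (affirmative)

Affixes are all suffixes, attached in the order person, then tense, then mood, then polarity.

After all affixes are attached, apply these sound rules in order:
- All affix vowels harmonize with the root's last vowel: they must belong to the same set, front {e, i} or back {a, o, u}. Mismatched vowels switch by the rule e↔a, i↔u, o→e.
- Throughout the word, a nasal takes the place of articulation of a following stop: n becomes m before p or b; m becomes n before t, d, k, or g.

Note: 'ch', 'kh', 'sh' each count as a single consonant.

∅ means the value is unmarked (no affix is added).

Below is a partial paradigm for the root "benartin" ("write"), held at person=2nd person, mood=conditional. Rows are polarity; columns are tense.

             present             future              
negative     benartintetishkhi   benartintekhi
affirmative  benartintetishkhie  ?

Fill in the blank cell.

benartintekhie

Attach person 2nd person -te → benartinte.
tense = future: zero marking, form stays benartinte.
Attach mood conditional -khu → benartintekhu.
Attach polarity affirmative -a → benartintekhua.
Apply vowel harmony: benartintekhua → benartintekhie.
Nasal assimilation: no change.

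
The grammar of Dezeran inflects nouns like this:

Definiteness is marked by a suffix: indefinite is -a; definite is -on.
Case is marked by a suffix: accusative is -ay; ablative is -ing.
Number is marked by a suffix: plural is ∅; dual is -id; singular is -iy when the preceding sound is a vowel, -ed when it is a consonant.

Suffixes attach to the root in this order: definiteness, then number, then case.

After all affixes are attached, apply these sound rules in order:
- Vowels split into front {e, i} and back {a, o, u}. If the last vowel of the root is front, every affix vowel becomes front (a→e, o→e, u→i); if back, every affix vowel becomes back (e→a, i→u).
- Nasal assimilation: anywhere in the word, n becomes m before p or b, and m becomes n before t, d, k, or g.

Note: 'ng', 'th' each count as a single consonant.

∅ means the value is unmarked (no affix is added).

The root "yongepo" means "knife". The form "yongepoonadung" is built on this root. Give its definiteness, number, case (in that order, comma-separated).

definite, singular, ablative

Segment: yongepo-on-ed-ing.
definiteness: -on → definite.
number: -iy/ed → singular.
case: -ing → ablative.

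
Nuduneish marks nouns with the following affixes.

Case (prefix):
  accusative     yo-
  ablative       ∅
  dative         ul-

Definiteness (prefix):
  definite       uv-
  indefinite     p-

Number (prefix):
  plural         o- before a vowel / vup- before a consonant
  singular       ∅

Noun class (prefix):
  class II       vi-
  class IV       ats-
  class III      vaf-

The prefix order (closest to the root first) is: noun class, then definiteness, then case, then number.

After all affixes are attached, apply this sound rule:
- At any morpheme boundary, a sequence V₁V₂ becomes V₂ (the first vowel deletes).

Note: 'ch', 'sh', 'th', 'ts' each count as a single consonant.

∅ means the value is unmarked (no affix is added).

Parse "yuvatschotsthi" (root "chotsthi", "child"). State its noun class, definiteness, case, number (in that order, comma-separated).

class IV, definite, accusative, singular

Segment: yo-uv-ats-chotsthi.
noun class: ats- → class IV.
definiteness: uv- → definite.
case: yo- → accusative.
number: ∅ → singular.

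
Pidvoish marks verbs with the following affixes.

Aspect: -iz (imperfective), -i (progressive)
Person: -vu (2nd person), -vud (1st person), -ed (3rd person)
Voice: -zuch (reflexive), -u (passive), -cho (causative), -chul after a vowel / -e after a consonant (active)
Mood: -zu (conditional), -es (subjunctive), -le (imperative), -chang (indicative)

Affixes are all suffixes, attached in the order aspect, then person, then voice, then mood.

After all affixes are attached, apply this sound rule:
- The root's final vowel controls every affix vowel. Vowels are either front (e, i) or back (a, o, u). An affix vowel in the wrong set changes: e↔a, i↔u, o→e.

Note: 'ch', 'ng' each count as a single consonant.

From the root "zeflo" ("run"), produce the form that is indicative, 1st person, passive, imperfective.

Attach aspect imperfective -iz → zefloiz.
Attach person 1st person -vud → zefloizvud.
Attach voice passive -u → zefloizvudu.
Attach mood indicative -chang → zefloizvuduchang.
Apply vowel harmony: zefloizvuduchang → zeflouzvuduchang.

zeflouzvuduchang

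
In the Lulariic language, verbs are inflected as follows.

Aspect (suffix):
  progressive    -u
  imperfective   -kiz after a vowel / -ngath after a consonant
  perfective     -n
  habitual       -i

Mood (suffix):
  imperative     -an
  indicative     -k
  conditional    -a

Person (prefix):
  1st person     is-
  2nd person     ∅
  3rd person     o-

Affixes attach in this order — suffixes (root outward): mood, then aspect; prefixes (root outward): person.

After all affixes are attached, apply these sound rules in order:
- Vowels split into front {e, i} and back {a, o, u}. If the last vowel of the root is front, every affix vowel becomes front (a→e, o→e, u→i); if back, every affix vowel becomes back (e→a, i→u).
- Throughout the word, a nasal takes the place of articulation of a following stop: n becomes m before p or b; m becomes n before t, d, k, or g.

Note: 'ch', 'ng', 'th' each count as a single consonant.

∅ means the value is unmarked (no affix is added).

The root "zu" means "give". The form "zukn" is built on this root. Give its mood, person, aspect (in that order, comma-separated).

Segment: zu-k-n.
mood: -k → indicative.
person: ∅ → 2nd person.
aspect: -n → perfective.

indicative, 2nd person, perfective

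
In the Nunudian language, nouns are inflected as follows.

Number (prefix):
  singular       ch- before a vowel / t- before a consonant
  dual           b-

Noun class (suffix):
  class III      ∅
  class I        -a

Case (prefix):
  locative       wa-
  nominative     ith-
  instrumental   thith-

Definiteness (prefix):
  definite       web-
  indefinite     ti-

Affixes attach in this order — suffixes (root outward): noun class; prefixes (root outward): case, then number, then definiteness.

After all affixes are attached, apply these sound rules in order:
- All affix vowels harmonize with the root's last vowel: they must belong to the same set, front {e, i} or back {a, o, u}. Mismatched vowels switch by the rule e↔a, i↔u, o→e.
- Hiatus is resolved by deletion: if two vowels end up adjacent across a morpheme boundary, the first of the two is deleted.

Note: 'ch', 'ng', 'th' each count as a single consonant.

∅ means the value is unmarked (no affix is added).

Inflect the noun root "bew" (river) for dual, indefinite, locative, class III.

Attach case locative wa- → wabew.
noun class = class III: zero marking, form stays wabew.
Attach number dual b- → bwabew.
Attach definiteness indefinite ti- → tibwabew.
Apply vowel harmony: tibwabew → tibwebew.
Vowel deletion: no change.

tibwebew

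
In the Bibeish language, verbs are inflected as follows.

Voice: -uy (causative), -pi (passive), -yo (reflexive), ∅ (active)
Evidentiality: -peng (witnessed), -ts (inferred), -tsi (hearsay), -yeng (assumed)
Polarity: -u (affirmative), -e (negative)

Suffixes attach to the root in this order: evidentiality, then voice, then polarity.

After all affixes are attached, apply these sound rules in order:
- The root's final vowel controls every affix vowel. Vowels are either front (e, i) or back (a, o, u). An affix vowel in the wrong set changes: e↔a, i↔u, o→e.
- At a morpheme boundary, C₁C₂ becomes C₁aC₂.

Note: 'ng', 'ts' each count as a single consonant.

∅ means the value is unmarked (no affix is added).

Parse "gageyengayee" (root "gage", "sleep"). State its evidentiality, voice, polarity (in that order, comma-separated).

assumed, reflexive, negative

Segment: gage-yeng-yo-e.
evidentiality: -yeng → assumed.
voice: -yo → reflexive.
polarity: -e → negative.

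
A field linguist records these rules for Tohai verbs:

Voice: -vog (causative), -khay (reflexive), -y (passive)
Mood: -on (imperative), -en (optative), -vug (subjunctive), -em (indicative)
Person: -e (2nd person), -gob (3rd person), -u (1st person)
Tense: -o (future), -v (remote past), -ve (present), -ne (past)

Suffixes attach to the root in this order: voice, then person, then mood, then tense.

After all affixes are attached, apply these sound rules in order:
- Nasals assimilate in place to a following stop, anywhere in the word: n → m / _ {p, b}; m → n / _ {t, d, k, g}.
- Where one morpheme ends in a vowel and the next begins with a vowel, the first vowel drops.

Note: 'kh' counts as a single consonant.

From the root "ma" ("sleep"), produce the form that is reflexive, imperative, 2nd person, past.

Attach voice reflexive -khay → makhay.
Attach person 2nd person -e → makhaye.
Attach mood imperative -on → makhayeon.
Attach tense past -ne → makhayeonne.
Nasal assimilation: no change.
Apply vowel deletion: makhayeonne → makhayonne.

makhayonne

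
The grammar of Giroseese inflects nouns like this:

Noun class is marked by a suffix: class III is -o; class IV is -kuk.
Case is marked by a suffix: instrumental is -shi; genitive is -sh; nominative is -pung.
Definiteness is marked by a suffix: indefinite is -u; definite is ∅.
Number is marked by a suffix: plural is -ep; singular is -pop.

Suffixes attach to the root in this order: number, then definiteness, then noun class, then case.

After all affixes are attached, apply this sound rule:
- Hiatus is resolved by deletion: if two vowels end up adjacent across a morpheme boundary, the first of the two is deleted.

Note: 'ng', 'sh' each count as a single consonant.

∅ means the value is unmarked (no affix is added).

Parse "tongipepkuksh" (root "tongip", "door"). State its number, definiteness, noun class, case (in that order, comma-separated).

plural, definite, class IV, genitive

Segment: tongip-ep-kuk-sh.
number: -ep → plural.
definiteness: ∅ → definite.
noun class: -kuk → class IV.
case: -sh → genitive.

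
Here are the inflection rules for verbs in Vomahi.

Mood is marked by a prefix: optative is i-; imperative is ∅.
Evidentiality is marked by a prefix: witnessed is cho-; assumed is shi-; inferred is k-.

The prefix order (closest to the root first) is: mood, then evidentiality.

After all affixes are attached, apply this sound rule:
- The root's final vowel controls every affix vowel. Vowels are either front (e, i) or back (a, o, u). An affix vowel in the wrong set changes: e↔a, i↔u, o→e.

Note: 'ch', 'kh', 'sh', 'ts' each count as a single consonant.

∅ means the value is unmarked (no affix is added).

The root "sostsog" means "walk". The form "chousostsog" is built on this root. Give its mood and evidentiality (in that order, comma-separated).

optative, witnessed

Segment: cho-i-sostsog.
mood: i- → optative.
evidentiality: cho- → witnessed.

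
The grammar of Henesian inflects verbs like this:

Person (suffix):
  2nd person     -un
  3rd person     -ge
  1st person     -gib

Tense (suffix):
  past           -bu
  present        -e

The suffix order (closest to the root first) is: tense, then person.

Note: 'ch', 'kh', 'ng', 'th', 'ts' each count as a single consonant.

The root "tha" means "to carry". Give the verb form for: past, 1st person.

Attach tense past -bu → thabu.
Attach person 1st person -gib → thabugib.

thabugib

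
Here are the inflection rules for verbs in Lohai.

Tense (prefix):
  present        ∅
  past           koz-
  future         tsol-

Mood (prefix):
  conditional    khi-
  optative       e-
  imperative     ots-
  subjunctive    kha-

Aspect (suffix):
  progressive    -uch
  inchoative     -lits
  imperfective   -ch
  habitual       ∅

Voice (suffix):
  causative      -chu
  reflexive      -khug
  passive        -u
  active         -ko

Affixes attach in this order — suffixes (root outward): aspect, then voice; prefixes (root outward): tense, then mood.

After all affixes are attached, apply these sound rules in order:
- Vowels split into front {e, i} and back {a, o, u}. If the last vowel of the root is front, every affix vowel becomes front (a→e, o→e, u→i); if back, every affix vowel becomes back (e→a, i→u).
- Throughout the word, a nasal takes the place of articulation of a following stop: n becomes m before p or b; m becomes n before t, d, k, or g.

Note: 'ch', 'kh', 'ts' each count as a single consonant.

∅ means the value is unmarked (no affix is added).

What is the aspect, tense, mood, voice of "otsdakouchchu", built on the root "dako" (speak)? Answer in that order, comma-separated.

progressive, present, imperative, causative

Segment: ots-dako-uch-chu.
aspect: -uch → progressive.
tense: ∅ → present.
mood: ots- → imperative.
voice: -chu → causative.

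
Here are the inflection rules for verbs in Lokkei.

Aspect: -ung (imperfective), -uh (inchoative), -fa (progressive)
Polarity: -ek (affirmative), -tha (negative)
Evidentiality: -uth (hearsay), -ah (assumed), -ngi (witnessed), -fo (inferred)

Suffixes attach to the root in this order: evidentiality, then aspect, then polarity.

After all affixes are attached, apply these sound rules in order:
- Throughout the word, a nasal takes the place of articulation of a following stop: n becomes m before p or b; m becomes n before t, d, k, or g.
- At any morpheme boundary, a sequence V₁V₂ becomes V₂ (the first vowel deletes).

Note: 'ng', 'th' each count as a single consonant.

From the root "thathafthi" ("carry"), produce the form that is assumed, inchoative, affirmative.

Attach evidentiality assumed -ah → thathafthiah.
Attach aspect inchoative -uh → thathafthiahuh.
Attach polarity affirmative -ek → thathafthiahuhek.
Nasal assimilation: no change.
Apply vowel deletion: thathafthiahuhek → thathafthahuhek.

thathafthahuhek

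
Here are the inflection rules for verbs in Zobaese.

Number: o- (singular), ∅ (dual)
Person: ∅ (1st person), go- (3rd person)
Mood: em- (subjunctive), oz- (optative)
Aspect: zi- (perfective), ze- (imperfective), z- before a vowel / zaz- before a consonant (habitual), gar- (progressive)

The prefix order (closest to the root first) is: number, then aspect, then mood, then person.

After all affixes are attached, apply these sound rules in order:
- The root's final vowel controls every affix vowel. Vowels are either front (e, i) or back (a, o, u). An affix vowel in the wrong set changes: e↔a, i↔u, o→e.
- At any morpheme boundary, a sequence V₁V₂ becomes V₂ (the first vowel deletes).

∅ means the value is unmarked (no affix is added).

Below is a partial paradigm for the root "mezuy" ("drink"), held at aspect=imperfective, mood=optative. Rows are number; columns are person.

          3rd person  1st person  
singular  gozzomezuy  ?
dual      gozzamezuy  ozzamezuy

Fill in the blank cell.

ozzomezuy

Attach number singular o- → omezuy.
Attach aspect imperfective ze- → zeomezuy.
Attach mood optative oz- → ozzeomezuy.
person = 1st person: zero marking, form stays ozzeomezuy.
Apply vowel harmony: ozzeomezuy → ozzaomezuy.
Apply vowel deletion: ozzaomezuy → ozzomezuy.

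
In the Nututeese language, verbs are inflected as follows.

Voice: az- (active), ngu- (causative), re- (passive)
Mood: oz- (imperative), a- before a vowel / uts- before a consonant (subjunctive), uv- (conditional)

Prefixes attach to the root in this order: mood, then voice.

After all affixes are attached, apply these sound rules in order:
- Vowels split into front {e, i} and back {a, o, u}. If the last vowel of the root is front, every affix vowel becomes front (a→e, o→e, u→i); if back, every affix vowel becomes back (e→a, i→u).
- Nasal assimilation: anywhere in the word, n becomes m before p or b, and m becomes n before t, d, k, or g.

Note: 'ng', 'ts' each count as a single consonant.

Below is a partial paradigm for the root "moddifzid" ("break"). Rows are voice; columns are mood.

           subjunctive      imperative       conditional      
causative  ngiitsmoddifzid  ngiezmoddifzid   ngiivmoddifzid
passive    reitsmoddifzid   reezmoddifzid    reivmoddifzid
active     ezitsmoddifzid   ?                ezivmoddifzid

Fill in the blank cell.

Attach mood imperative oz- → ozmoddifzid.
Attach voice active az- → azozmoddifzid.
Apply vowel harmony: azozmoddifzid → ezezmoddifzid.
Nasal assimilation: no change.

ezezmoddifzid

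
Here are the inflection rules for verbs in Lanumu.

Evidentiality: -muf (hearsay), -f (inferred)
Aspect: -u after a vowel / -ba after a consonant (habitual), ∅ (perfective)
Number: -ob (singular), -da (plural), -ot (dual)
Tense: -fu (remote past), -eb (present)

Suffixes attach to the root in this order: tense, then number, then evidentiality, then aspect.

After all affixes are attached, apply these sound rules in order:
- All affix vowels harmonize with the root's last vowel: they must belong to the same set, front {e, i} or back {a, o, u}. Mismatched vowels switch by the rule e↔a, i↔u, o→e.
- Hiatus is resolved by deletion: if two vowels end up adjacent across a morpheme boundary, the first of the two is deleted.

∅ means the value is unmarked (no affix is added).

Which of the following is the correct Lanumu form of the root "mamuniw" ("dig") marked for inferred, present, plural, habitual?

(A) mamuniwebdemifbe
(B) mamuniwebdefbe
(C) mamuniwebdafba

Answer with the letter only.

B

Attach tense present -eb → mamuniweb.
Attach number plural -da → mamuniwebda.
Attach evidentiality inferred -f → mamuniwebdaf.
Attach aspect habitual -ba (after consonant 'f') → mamuniwebdafba.
Apply vowel harmony: mamuniwebdafba → mamuniwebdefbe.
Vowel deletion: no change.
So the correct form is mamuniwebdefbe, option (B).
(C) mamuniwebdafba is wrong: it fails to apply the sound rule(s).
(A) mamuniwebdemifbe is wrong: it uses hearsay instead of inferred for evidentiality.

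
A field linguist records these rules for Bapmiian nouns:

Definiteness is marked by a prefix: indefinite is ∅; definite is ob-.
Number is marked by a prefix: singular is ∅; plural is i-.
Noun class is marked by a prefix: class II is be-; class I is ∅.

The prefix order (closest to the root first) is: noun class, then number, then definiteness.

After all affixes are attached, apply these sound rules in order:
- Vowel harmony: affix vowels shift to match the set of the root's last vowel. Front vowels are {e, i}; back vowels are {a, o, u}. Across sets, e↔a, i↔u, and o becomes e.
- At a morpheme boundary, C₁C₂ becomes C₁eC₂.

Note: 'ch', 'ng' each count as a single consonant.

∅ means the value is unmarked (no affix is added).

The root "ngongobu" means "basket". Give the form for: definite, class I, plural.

noun class = class I: zero marking, form stays ngongobu.
Attach number plural i- → ingongobu.
Attach definiteness definite ob- → obingongobu.
Apply vowel harmony: obingongobu → obungongobu.
Epenthesis: no change.

obungongobu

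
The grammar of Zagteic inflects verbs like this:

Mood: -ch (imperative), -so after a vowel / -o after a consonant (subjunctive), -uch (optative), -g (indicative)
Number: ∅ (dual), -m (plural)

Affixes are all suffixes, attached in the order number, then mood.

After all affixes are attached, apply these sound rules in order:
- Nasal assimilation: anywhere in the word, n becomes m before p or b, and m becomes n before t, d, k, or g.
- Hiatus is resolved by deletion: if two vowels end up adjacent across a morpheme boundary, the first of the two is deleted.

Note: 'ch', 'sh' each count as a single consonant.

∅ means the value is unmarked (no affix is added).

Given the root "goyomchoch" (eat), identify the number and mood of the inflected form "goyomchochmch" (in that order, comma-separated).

plural, imperative

Segment: goyomchoch-m-ch.
number: -m → plural.
mood: -ch → imperative.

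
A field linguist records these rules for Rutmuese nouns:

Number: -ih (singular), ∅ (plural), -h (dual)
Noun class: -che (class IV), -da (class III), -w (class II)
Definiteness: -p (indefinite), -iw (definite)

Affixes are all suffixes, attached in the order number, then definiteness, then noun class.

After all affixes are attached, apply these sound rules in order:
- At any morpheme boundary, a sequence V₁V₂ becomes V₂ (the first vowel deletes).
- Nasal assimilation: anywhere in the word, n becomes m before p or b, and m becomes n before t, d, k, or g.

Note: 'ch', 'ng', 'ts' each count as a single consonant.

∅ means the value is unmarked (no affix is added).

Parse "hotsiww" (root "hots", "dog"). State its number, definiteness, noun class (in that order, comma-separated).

plural, definite, class II

Segment: hots-iw-w.
number: ∅ → plural.
definiteness: -iw → definite.
noun class: -w → class II.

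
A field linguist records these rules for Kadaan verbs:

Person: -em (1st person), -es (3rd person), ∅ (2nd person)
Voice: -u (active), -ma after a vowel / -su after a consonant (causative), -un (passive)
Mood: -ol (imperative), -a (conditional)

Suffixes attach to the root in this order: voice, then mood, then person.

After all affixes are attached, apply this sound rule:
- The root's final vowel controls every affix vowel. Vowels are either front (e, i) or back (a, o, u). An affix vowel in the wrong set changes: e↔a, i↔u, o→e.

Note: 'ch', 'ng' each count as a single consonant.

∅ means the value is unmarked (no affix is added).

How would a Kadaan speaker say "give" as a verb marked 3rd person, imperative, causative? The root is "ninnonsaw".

Attach voice causative -su (after consonant 'w') → ninnonsawsu.
Attach mood imperative -ol → ninnonsawsuol.
Attach person 3rd person -es → ninnonsawsuoles.
Apply vowel harmony: ninnonsawsuoles → ninnonsawsuolas.

ninnonsawsuolas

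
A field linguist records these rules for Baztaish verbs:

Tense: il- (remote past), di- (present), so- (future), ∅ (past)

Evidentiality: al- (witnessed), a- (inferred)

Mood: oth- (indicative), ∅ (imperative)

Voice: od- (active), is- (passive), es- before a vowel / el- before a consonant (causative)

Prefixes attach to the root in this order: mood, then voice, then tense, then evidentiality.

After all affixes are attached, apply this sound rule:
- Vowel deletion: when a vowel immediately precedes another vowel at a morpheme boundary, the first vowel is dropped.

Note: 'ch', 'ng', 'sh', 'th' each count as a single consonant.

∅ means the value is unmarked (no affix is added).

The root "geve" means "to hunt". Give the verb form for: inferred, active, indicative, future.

asodothgeve

Attach mood indicative oth- → othgeve.
Attach voice active od- → odothgeve.
Attach tense future so- → soodothgeve.
Attach evidentiality inferred a- → asoodothgeve.
Apply vowel deletion: asoodothgeve → asodothgeve.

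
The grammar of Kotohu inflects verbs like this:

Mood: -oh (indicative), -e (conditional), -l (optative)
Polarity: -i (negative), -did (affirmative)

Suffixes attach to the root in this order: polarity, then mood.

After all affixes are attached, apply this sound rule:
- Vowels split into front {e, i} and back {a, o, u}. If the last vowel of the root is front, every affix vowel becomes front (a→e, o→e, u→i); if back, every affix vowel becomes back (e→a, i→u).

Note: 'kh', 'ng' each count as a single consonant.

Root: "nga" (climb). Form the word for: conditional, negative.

ngaua

Attach polarity negative -i → ngai.
Attach mood conditional -e → ngaie.
Apply vowel harmony: ngaie → ngaua.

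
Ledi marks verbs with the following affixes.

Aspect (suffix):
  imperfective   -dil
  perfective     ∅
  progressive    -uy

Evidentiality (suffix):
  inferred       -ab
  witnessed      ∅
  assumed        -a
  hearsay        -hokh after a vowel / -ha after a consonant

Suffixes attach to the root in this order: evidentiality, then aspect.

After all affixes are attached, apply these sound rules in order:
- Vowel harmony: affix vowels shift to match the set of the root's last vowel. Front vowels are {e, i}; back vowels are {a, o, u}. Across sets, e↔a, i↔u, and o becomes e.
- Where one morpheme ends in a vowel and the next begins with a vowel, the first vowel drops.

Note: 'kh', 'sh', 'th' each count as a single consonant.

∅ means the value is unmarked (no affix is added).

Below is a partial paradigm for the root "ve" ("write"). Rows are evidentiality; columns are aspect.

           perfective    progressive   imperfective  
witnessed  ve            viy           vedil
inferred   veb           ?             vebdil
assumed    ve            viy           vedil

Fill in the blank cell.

Attach evidentiality inferred -ab → veab.
Attach aspect progressive -uy → veabuy.
Apply vowel harmony: veabuy → veebiy.
Apply vowel deletion: veebiy → vebiy.

vebiy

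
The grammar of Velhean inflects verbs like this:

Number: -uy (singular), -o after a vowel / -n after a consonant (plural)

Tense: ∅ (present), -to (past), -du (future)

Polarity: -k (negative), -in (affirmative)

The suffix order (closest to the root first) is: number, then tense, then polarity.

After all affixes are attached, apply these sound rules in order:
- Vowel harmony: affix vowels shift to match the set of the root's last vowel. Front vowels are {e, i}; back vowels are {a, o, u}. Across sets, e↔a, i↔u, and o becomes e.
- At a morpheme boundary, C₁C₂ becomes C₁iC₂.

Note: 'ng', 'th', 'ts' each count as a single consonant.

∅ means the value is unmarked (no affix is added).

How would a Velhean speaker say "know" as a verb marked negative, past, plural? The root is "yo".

yootok

Attach number plural -o (after vowel 'o') → yoo.
Attach tense past -to → yooto.
Attach polarity negative -k → yootok.
Vowel harmony: no change.
Epenthesis: no change.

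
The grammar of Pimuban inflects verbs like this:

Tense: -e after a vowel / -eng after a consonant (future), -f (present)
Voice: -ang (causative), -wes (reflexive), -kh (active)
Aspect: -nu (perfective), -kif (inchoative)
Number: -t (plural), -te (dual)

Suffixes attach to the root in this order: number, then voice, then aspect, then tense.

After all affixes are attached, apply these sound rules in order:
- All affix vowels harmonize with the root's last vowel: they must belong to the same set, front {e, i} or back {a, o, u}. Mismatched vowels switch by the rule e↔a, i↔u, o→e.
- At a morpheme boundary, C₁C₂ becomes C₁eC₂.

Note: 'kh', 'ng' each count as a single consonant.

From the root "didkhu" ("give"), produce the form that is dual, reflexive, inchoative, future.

Attach number dual -te → didkhute.
Attach voice reflexive -wes → didkhutewes.
Attach aspect inchoative -kif → didkhuteweskif.
Attach tense future -eng (after consonant 'f') → didkhuteweskifeng.
Apply vowel harmony: didkhuteweskifeng → didkhutawaskufang.
Apply epenthesis: didkhutawaskufang → didkhutawasekufang.

didkhutawasekufang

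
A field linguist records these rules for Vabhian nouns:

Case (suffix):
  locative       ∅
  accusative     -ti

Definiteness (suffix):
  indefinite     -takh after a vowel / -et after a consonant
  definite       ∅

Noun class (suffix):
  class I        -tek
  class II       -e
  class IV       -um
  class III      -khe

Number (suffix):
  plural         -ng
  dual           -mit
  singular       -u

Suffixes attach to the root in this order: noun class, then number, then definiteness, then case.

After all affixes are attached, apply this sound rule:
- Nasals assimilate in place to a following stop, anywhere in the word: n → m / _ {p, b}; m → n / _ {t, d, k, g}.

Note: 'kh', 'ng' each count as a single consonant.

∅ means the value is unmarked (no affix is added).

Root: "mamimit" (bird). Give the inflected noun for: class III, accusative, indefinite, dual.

Attach noun class class III -khe → mamimitkhe.
Attach number dual -mit → mamimitkhemit.
Attach definiteness indefinite -et (after consonant 't') → mamimitkhemitet.
Attach case accusative -ti → mamimitkhemitetti.
Nasal assimilation: no change.

mamimitkhemitetti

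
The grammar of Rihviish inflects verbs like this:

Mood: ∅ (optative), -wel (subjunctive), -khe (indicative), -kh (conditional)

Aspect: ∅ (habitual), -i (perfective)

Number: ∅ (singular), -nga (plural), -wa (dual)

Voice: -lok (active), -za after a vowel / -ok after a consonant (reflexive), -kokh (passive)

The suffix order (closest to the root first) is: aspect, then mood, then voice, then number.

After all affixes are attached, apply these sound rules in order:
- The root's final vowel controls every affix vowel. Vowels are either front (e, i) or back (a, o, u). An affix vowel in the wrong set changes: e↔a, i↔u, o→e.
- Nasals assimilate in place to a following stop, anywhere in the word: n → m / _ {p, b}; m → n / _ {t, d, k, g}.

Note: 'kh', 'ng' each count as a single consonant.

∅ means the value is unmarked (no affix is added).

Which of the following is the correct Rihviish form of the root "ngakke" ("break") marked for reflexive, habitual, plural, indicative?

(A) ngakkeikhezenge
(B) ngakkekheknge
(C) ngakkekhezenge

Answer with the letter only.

aspect = habitual: zero marking, form stays ngakke.
Attach mood indicative -khe → ngakkekhe.
Attach voice reflexive -za (after vowel 'e') → ngakkekheza.
Attach number plural -nga → ngakkekhezanga.
Apply vowel harmony: ngakkekhezanga → ngakkekhezenge.
Nasal assimilation: no change.
So the correct form is ngakkekhezenge, option (C).
(A) ngakkeikhezenge is wrong: it uses perfective instead of habitual for aspect.
(B) ngakkekheknge is wrong: it uses conditional instead of indicative for mood.

C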